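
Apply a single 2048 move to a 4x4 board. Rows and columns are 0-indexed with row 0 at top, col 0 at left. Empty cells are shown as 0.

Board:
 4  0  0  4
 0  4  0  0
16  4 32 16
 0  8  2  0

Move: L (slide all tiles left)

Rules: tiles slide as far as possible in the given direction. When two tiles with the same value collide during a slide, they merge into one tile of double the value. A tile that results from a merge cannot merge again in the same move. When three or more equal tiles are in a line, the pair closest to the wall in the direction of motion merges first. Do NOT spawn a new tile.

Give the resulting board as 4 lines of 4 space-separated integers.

Answer:  8  0  0  0
 4  0  0  0
16  4 32 16
 8  2  0  0

Derivation:
Slide left:
row 0: [4, 0, 0, 4] -> [8, 0, 0, 0]
row 1: [0, 4, 0, 0] -> [4, 0, 0, 0]
row 2: [16, 4, 32, 16] -> [16, 4, 32, 16]
row 3: [0, 8, 2, 0] -> [8, 2, 0, 0]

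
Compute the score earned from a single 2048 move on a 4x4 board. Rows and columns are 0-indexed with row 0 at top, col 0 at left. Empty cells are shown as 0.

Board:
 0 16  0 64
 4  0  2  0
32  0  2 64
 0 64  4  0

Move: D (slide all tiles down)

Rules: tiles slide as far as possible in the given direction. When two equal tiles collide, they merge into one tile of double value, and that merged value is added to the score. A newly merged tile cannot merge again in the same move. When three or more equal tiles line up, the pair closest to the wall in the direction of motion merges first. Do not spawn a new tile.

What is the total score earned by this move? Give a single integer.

Answer: 132

Derivation:
Slide down:
col 0: [0, 4, 32, 0] -> [0, 0, 4, 32]  score +0 (running 0)
col 1: [16, 0, 0, 64] -> [0, 0, 16, 64]  score +0 (running 0)
col 2: [0, 2, 2, 4] -> [0, 0, 4, 4]  score +4 (running 4)
col 3: [64, 0, 64, 0] -> [0, 0, 0, 128]  score +128 (running 132)
Board after move:
  0   0   0   0
  0   0   0   0
  4  16   4   0
 32  64   4 128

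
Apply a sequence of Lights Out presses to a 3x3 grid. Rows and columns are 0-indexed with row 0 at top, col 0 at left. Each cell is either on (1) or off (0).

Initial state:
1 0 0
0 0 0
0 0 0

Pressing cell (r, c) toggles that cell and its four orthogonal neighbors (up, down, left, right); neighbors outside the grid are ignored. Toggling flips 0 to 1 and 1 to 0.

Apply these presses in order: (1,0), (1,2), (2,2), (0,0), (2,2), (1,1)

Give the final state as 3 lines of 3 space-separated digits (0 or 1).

Answer: 1 0 1
1 1 0
1 1 1

Derivation:
After press 1 at (1,0):
0 0 0
1 1 0
1 0 0

After press 2 at (1,2):
0 0 1
1 0 1
1 0 1

After press 3 at (2,2):
0 0 1
1 0 0
1 1 0

After press 4 at (0,0):
1 1 1
0 0 0
1 1 0

After press 5 at (2,2):
1 1 1
0 0 1
1 0 1

After press 6 at (1,1):
1 0 1
1 1 0
1 1 1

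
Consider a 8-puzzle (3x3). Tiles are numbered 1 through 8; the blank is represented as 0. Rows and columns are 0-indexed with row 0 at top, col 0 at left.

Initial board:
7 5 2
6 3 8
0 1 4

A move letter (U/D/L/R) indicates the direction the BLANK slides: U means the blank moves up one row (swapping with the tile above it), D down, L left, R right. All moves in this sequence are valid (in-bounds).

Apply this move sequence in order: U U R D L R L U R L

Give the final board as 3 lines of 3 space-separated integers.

Answer: 0 3 2
5 7 8
6 1 4

Derivation:
After move 1 (U):
7 5 2
0 3 8
6 1 4

After move 2 (U):
0 5 2
7 3 8
6 1 4

After move 3 (R):
5 0 2
7 3 8
6 1 4

After move 4 (D):
5 3 2
7 0 8
6 1 4

After move 5 (L):
5 3 2
0 7 8
6 1 4

After move 6 (R):
5 3 2
7 0 8
6 1 4

After move 7 (L):
5 3 2
0 7 8
6 1 4

After move 8 (U):
0 3 2
5 7 8
6 1 4

After move 9 (R):
3 0 2
5 7 8
6 1 4

After move 10 (L):
0 3 2
5 7 8
6 1 4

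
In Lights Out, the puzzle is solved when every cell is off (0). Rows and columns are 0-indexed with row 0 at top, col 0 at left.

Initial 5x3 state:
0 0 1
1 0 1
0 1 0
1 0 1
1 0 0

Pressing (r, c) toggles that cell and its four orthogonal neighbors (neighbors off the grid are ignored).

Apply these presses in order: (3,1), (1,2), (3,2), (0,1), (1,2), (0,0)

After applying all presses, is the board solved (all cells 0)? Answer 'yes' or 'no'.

Answer: no

Derivation:
After press 1 at (3,1):
0 0 1
1 0 1
0 0 0
0 1 0
1 1 0

After press 2 at (1,2):
0 0 0
1 1 0
0 0 1
0 1 0
1 1 0

After press 3 at (3,2):
0 0 0
1 1 0
0 0 0
0 0 1
1 1 1

After press 4 at (0,1):
1 1 1
1 0 0
0 0 0
0 0 1
1 1 1

After press 5 at (1,2):
1 1 0
1 1 1
0 0 1
0 0 1
1 1 1

After press 6 at (0,0):
0 0 0
0 1 1
0 0 1
0 0 1
1 1 1

Lights still on: 7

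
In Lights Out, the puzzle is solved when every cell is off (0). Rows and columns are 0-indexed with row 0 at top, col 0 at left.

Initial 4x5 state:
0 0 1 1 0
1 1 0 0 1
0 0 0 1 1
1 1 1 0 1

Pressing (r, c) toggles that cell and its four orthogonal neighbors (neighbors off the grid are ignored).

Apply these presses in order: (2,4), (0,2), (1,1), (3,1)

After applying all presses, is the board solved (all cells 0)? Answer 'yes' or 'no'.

After press 1 at (2,4):
0 0 1 1 0
1 1 0 0 0
0 0 0 0 0
1 1 1 0 0

After press 2 at (0,2):
0 1 0 0 0
1 1 1 0 0
0 0 0 0 0
1 1 1 0 0

After press 3 at (1,1):
0 0 0 0 0
0 0 0 0 0
0 1 0 0 0
1 1 1 0 0

After press 4 at (3,1):
0 0 0 0 0
0 0 0 0 0
0 0 0 0 0
0 0 0 0 0

Lights still on: 0

Answer: yes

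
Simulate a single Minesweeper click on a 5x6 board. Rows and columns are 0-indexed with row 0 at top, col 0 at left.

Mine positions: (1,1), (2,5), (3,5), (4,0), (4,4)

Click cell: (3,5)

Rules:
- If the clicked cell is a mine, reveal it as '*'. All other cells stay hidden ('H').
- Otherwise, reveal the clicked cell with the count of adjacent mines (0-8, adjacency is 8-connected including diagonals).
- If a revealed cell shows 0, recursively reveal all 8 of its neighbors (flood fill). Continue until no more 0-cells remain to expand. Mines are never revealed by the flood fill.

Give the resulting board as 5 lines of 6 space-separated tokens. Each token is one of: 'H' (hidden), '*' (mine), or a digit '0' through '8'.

H H H H H H
H H H H H H
H H H H H H
H H H H H *
H H H H H H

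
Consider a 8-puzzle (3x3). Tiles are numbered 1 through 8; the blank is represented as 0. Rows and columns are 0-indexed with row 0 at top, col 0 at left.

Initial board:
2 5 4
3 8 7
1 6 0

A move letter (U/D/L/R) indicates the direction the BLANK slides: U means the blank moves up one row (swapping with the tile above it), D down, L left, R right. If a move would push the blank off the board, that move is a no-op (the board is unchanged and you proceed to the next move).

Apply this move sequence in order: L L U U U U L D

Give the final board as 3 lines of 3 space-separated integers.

After move 1 (L):
2 5 4
3 8 7
1 0 6

After move 2 (L):
2 5 4
3 8 7
0 1 6

After move 3 (U):
2 5 4
0 8 7
3 1 6

After move 4 (U):
0 5 4
2 8 7
3 1 6

After move 5 (U):
0 5 4
2 8 7
3 1 6

After move 6 (U):
0 5 4
2 8 7
3 1 6

After move 7 (L):
0 5 4
2 8 7
3 1 6

After move 8 (D):
2 5 4
0 8 7
3 1 6

Answer: 2 5 4
0 8 7
3 1 6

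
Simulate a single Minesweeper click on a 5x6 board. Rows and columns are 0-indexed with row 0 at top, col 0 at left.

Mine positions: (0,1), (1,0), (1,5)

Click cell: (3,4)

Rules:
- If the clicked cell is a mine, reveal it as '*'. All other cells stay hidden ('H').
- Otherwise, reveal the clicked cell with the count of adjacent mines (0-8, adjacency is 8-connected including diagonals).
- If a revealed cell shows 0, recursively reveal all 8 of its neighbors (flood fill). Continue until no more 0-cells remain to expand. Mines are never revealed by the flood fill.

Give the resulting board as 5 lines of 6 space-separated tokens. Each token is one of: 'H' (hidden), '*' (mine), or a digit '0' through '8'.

H H 1 0 1 H
H 2 1 0 1 H
1 1 0 0 1 1
0 0 0 0 0 0
0 0 0 0 0 0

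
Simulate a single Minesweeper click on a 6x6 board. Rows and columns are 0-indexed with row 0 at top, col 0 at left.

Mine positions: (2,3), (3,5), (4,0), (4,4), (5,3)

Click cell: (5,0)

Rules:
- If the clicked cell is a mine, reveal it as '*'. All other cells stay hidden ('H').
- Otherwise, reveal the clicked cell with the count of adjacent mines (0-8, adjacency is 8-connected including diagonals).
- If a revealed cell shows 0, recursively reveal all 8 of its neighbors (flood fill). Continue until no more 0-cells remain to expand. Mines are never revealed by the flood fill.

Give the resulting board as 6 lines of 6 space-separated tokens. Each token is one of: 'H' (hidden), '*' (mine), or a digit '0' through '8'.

H H H H H H
H H H H H H
H H H H H H
H H H H H H
H H H H H H
1 H H H H H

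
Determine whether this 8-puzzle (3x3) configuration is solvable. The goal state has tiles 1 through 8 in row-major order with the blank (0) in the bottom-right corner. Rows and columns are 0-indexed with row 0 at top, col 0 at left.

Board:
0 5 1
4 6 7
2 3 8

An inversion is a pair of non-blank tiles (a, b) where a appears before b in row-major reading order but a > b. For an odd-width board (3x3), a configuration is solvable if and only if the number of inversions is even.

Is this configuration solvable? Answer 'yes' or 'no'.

Answer: yes

Derivation:
Inversions (pairs i<j in row-major order where tile[i] > tile[j] > 0): 10
10 is even, so the puzzle is solvable.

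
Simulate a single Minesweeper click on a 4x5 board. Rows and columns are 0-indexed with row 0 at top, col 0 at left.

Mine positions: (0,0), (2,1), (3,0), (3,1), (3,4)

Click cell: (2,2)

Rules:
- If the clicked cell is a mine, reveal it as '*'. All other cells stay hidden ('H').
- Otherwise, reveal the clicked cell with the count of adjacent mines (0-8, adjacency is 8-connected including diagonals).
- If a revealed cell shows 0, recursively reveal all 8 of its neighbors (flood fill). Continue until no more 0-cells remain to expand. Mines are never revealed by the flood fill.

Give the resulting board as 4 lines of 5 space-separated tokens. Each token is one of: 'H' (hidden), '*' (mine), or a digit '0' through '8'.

H H H H H
H H H H H
H H 2 H H
H H H H H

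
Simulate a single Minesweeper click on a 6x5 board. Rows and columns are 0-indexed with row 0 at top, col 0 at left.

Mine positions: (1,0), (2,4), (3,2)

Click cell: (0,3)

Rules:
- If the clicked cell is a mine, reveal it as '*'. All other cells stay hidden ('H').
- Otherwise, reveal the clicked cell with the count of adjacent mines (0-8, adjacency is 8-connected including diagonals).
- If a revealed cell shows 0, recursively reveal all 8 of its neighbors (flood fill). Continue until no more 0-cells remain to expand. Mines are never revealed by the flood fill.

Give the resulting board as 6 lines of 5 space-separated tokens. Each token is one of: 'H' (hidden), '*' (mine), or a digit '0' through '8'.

H 1 0 0 0
H 1 0 1 1
H 2 1 2 H
H H H H H
H H H H H
H H H H H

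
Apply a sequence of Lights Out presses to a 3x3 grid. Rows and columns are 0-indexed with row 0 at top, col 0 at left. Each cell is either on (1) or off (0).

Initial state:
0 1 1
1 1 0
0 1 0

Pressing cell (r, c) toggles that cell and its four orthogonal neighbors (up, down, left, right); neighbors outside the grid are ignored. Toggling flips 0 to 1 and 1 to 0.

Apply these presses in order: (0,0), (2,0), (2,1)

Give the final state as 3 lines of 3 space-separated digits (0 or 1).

After press 1 at (0,0):
1 0 1
0 1 0
0 1 0

After press 2 at (2,0):
1 0 1
1 1 0
1 0 0

After press 3 at (2,1):
1 0 1
1 0 0
0 1 1

Answer: 1 0 1
1 0 0
0 1 1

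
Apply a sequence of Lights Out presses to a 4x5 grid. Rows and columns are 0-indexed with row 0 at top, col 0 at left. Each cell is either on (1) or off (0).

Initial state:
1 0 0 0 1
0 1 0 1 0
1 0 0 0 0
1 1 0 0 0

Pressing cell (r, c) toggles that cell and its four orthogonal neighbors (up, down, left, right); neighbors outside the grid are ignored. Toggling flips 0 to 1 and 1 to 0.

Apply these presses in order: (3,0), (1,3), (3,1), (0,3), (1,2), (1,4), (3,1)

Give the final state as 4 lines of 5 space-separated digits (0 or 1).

After press 1 at (3,0):
1 0 0 0 1
0 1 0 1 0
0 0 0 0 0
0 0 0 0 0

After press 2 at (1,3):
1 0 0 1 1
0 1 1 0 1
0 0 0 1 0
0 0 0 0 0

After press 3 at (3,1):
1 0 0 1 1
0 1 1 0 1
0 1 0 1 0
1 1 1 0 0

After press 4 at (0,3):
1 0 1 0 0
0 1 1 1 1
0 1 0 1 0
1 1 1 0 0

After press 5 at (1,2):
1 0 0 0 0
0 0 0 0 1
0 1 1 1 0
1 1 1 0 0

After press 6 at (1,4):
1 0 0 0 1
0 0 0 1 0
0 1 1 1 1
1 1 1 0 0

After press 7 at (3,1):
1 0 0 0 1
0 0 0 1 0
0 0 1 1 1
0 0 0 0 0

Answer: 1 0 0 0 1
0 0 0 1 0
0 0 1 1 1
0 0 0 0 0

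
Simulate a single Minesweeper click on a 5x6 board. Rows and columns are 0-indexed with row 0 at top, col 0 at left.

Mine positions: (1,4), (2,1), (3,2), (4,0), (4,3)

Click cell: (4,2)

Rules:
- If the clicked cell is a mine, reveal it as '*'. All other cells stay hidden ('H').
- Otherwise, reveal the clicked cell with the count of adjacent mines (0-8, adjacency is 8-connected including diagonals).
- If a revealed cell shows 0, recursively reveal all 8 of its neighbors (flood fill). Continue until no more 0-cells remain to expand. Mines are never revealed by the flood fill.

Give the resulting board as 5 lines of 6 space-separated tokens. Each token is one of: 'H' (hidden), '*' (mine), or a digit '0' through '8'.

H H H H H H
H H H H H H
H H H H H H
H H H H H H
H H 2 H H H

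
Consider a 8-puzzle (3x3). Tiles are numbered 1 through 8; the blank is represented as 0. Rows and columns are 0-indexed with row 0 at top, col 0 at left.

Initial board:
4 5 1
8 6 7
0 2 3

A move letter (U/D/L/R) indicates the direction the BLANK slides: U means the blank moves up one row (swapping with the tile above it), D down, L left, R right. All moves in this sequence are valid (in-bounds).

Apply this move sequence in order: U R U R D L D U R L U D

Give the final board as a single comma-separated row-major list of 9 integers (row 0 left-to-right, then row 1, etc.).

After move 1 (U):
4 5 1
0 6 7
8 2 3

After move 2 (R):
4 5 1
6 0 7
8 2 3

After move 3 (U):
4 0 1
6 5 7
8 2 3

After move 4 (R):
4 1 0
6 5 7
8 2 3

After move 5 (D):
4 1 7
6 5 0
8 2 3

After move 6 (L):
4 1 7
6 0 5
8 2 3

After move 7 (D):
4 1 7
6 2 5
8 0 3

After move 8 (U):
4 1 7
6 0 5
8 2 3

After move 9 (R):
4 1 7
6 5 0
8 2 3

After move 10 (L):
4 1 7
6 0 5
8 2 3

After move 11 (U):
4 0 7
6 1 5
8 2 3

After move 12 (D):
4 1 7
6 0 5
8 2 3

Answer: 4, 1, 7, 6, 0, 5, 8, 2, 3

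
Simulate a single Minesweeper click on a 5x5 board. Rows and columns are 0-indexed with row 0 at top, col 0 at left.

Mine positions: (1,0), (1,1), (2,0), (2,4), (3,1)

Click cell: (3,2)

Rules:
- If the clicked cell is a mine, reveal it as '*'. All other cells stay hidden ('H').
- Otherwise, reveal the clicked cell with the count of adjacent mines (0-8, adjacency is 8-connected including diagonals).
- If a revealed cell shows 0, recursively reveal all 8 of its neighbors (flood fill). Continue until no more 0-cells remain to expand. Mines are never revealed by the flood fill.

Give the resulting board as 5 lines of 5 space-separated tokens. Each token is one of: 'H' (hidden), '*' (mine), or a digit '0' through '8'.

H H H H H
H H H H H
H H H H H
H H 1 H H
H H H H H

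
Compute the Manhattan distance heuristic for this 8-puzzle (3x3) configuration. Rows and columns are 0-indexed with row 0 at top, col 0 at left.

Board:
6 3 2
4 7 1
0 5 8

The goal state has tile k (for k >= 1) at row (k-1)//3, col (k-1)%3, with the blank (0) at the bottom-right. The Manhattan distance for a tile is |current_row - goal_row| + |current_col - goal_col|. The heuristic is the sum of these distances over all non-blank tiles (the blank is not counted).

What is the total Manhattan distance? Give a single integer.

Answer: 12

Derivation:
Tile 6: (0,0)->(1,2) = 3
Tile 3: (0,1)->(0,2) = 1
Tile 2: (0,2)->(0,1) = 1
Tile 4: (1,0)->(1,0) = 0
Tile 7: (1,1)->(2,0) = 2
Tile 1: (1,2)->(0,0) = 3
Tile 5: (2,1)->(1,1) = 1
Tile 8: (2,2)->(2,1) = 1
Sum: 3 + 1 + 1 + 0 + 2 + 3 + 1 + 1 = 12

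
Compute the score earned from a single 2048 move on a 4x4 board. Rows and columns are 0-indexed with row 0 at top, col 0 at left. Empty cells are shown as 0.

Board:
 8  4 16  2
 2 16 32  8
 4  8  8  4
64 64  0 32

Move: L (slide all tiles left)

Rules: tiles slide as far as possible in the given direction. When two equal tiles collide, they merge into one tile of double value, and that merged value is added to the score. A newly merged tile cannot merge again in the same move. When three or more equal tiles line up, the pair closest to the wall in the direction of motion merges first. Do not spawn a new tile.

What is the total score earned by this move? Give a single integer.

Slide left:
row 0: [8, 4, 16, 2] -> [8, 4, 16, 2]  score +0 (running 0)
row 1: [2, 16, 32, 8] -> [2, 16, 32, 8]  score +0 (running 0)
row 2: [4, 8, 8, 4] -> [4, 16, 4, 0]  score +16 (running 16)
row 3: [64, 64, 0, 32] -> [128, 32, 0, 0]  score +128 (running 144)
Board after move:
  8   4  16   2
  2  16  32   8
  4  16   4   0
128  32   0   0

Answer: 144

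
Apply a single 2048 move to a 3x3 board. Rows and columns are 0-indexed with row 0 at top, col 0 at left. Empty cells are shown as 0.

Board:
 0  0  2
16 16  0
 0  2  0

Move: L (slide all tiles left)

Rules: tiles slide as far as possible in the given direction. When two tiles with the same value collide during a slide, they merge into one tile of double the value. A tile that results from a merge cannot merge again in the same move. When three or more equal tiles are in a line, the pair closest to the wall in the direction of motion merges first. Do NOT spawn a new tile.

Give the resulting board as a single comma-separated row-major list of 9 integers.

Answer: 2, 0, 0, 32, 0, 0, 2, 0, 0

Derivation:
Slide left:
row 0: [0, 0, 2] -> [2, 0, 0]
row 1: [16, 16, 0] -> [32, 0, 0]
row 2: [0, 2, 0] -> [2, 0, 0]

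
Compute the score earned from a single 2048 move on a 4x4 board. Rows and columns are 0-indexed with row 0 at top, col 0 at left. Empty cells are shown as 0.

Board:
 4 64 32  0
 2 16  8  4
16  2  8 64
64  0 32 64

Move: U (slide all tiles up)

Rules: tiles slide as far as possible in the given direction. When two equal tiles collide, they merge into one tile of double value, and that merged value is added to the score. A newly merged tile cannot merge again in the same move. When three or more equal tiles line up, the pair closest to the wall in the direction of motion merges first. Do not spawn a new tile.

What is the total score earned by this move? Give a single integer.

Answer: 144

Derivation:
Slide up:
col 0: [4, 2, 16, 64] -> [4, 2, 16, 64]  score +0 (running 0)
col 1: [64, 16, 2, 0] -> [64, 16, 2, 0]  score +0 (running 0)
col 2: [32, 8, 8, 32] -> [32, 16, 32, 0]  score +16 (running 16)
col 3: [0, 4, 64, 64] -> [4, 128, 0, 0]  score +128 (running 144)
Board after move:
  4  64  32   4
  2  16  16 128
 16   2  32   0
 64   0   0   0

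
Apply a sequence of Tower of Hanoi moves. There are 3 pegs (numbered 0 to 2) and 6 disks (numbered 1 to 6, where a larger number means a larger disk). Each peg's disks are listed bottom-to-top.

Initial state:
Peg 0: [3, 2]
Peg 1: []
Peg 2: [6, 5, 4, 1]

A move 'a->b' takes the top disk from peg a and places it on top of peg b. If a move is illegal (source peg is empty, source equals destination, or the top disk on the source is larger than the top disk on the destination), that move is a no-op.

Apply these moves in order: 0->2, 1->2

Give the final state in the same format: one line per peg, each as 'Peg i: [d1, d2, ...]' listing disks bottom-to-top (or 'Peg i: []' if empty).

After move 1 (0->2):
Peg 0: [3, 2]
Peg 1: []
Peg 2: [6, 5, 4, 1]

After move 2 (1->2):
Peg 0: [3, 2]
Peg 1: []
Peg 2: [6, 5, 4, 1]

Answer: Peg 0: [3, 2]
Peg 1: []
Peg 2: [6, 5, 4, 1]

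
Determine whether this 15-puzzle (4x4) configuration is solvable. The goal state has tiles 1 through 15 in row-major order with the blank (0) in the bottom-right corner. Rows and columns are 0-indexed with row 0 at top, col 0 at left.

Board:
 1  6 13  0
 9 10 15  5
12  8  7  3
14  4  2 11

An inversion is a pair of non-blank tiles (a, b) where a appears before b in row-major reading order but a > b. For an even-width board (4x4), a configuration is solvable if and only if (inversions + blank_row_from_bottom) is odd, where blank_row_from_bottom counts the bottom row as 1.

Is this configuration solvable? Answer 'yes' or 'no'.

Inversions: 56
Blank is in row 0 (0-indexed from top), which is row 4 counting from the bottom (bottom = 1).
56 + 4 = 60, which is even, so the puzzle is not solvable.

Answer: no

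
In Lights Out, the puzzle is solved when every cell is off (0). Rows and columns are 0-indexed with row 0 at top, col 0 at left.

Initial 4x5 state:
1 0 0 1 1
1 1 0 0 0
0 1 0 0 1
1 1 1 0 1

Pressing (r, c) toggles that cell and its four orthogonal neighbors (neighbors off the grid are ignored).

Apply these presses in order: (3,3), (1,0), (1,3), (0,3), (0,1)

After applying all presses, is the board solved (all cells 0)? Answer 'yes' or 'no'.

After press 1 at (3,3):
1 0 0 1 1
1 1 0 0 0
0 1 0 1 1
1 1 0 1 0

After press 2 at (1,0):
0 0 0 1 1
0 0 0 0 0
1 1 0 1 1
1 1 0 1 0

After press 3 at (1,3):
0 0 0 0 1
0 0 1 1 1
1 1 0 0 1
1 1 0 1 0

After press 4 at (0,3):
0 0 1 1 0
0 0 1 0 1
1 1 0 0 1
1 1 0 1 0

After press 5 at (0,1):
1 1 0 1 0
0 1 1 0 1
1 1 0 0 1
1 1 0 1 0

Lights still on: 12

Answer: no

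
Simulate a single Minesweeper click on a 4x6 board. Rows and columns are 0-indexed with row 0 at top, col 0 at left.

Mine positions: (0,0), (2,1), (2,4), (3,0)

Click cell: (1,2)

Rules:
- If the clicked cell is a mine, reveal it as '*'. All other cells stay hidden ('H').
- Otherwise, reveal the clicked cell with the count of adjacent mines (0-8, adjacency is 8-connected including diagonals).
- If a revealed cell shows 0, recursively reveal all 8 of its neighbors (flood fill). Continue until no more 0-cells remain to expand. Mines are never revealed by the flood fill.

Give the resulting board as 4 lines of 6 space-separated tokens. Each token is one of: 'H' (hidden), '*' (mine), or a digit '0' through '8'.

H H H H H H
H H 1 H H H
H H H H H H
H H H H H H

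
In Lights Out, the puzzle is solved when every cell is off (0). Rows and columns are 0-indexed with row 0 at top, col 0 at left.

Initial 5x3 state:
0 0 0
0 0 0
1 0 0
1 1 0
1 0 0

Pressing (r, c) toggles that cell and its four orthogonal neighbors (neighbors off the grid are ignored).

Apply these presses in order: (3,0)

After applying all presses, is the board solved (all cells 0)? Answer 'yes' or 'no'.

Answer: yes

Derivation:
After press 1 at (3,0):
0 0 0
0 0 0
0 0 0
0 0 0
0 0 0

Lights still on: 0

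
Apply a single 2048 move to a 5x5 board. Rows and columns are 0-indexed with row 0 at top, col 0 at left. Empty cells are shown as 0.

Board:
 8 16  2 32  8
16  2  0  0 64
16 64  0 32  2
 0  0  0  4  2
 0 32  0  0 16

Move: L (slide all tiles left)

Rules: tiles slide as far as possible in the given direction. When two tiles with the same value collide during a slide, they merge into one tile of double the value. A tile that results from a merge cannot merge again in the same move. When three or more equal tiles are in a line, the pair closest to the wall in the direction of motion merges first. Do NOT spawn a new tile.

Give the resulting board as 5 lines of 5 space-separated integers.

Slide left:
row 0: [8, 16, 2, 32, 8] -> [8, 16, 2, 32, 8]
row 1: [16, 2, 0, 0, 64] -> [16, 2, 64, 0, 0]
row 2: [16, 64, 0, 32, 2] -> [16, 64, 32, 2, 0]
row 3: [0, 0, 0, 4, 2] -> [4, 2, 0, 0, 0]
row 4: [0, 32, 0, 0, 16] -> [32, 16, 0, 0, 0]

Answer:  8 16  2 32  8
16  2 64  0  0
16 64 32  2  0
 4  2  0  0  0
32 16  0  0  0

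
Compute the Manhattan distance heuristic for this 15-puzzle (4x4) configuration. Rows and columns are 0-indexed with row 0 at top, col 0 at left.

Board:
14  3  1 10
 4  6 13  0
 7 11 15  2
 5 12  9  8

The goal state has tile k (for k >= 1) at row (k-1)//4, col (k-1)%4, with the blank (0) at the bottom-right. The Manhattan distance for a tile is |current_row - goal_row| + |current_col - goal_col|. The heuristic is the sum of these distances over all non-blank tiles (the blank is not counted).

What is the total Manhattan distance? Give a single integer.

Tile 14: (0,0)->(3,1) = 4
Tile 3: (0,1)->(0,2) = 1
Tile 1: (0,2)->(0,0) = 2
Tile 10: (0,3)->(2,1) = 4
Tile 4: (1,0)->(0,3) = 4
Tile 6: (1,1)->(1,1) = 0
Tile 13: (1,2)->(3,0) = 4
Tile 7: (2,0)->(1,2) = 3
Tile 11: (2,1)->(2,2) = 1
Tile 15: (2,2)->(3,2) = 1
Tile 2: (2,3)->(0,1) = 4
Tile 5: (3,0)->(1,0) = 2
Tile 12: (3,1)->(2,3) = 3
Tile 9: (3,2)->(2,0) = 3
Tile 8: (3,3)->(1,3) = 2
Sum: 4 + 1 + 2 + 4 + 4 + 0 + 4 + 3 + 1 + 1 + 4 + 2 + 3 + 3 + 2 = 38

Answer: 38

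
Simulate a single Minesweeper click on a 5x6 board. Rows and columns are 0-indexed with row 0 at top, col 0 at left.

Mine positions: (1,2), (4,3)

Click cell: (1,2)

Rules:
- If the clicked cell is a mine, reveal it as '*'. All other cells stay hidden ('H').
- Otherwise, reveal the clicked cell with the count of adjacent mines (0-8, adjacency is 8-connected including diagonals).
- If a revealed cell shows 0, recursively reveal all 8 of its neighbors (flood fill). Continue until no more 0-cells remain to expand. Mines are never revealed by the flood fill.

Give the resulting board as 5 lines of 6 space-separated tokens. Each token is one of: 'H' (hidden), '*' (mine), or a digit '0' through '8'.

H H H H H H
H H * H H H
H H H H H H
H H H H H H
H H H H H H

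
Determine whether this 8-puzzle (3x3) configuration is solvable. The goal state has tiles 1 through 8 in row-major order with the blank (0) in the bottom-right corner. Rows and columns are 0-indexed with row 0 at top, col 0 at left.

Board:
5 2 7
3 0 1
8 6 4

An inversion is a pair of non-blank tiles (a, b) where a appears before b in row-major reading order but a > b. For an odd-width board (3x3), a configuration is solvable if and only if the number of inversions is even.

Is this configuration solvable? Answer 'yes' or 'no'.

Inversions (pairs i<j in row-major order where tile[i] > tile[j] > 0): 13
13 is odd, so the puzzle is not solvable.

Answer: no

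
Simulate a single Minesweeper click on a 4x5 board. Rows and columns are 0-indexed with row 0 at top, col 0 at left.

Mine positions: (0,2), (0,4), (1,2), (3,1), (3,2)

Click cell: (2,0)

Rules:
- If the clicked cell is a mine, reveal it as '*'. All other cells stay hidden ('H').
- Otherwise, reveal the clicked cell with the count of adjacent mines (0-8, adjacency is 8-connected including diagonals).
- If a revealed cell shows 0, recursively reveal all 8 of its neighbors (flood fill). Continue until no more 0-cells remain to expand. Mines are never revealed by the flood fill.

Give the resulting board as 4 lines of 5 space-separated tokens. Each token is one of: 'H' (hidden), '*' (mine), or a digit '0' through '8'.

H H H H H
H H H H H
1 H H H H
H H H H H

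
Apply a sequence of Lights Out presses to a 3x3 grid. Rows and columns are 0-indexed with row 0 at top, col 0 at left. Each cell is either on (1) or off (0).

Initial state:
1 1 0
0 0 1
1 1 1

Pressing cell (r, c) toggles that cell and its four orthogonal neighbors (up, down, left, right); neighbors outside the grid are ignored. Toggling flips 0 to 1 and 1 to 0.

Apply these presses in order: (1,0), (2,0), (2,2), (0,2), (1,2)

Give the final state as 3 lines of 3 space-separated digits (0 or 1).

After press 1 at (1,0):
0 1 0
1 1 1
0 1 1

After press 2 at (2,0):
0 1 0
0 1 1
1 0 1

After press 3 at (2,2):
0 1 0
0 1 0
1 1 0

After press 4 at (0,2):
0 0 1
0 1 1
1 1 0

After press 5 at (1,2):
0 0 0
0 0 0
1 1 1

Answer: 0 0 0
0 0 0
1 1 1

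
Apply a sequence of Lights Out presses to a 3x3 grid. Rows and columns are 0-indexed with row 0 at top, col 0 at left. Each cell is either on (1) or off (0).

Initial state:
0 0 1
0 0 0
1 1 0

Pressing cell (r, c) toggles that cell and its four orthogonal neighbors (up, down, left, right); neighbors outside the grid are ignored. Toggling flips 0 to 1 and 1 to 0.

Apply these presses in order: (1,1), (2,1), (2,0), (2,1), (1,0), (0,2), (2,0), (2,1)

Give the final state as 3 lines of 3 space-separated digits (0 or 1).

Answer: 1 0 0
0 1 0
1 1 1

Derivation:
After press 1 at (1,1):
0 1 1
1 1 1
1 0 0

After press 2 at (2,1):
0 1 1
1 0 1
0 1 1

After press 3 at (2,0):
0 1 1
0 0 1
1 0 1

After press 4 at (2,1):
0 1 1
0 1 1
0 1 0

After press 5 at (1,0):
1 1 1
1 0 1
1 1 0

After press 6 at (0,2):
1 0 0
1 0 0
1 1 0

After press 7 at (2,0):
1 0 0
0 0 0
0 0 0

After press 8 at (2,1):
1 0 0
0 1 0
1 1 1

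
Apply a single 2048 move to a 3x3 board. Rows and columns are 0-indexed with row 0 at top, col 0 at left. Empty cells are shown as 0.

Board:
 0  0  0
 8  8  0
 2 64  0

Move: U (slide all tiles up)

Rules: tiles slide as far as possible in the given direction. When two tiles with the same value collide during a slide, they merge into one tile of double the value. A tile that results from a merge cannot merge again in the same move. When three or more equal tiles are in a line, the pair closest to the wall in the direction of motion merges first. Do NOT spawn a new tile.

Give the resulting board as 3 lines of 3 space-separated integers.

Slide up:
col 0: [0, 8, 2] -> [8, 2, 0]
col 1: [0, 8, 64] -> [8, 64, 0]
col 2: [0, 0, 0] -> [0, 0, 0]

Answer:  8  8  0
 2 64  0
 0  0  0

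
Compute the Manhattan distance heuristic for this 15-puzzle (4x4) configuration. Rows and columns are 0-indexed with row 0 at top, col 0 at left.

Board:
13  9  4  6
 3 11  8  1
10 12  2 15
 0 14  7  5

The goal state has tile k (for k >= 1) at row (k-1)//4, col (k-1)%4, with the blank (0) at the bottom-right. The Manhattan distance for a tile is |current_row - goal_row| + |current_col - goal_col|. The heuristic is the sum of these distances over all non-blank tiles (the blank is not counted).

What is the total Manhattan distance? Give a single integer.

Answer: 35

Derivation:
Tile 13: at (0,0), goal (3,0), distance |0-3|+|0-0| = 3
Tile 9: at (0,1), goal (2,0), distance |0-2|+|1-0| = 3
Tile 4: at (0,2), goal (0,3), distance |0-0|+|2-3| = 1
Tile 6: at (0,3), goal (1,1), distance |0-1|+|3-1| = 3
Tile 3: at (1,0), goal (0,2), distance |1-0|+|0-2| = 3
Tile 11: at (1,1), goal (2,2), distance |1-2|+|1-2| = 2
Tile 8: at (1,2), goal (1,3), distance |1-1|+|2-3| = 1
Tile 1: at (1,3), goal (0,0), distance |1-0|+|3-0| = 4
Tile 10: at (2,0), goal (2,1), distance |2-2|+|0-1| = 1
Tile 12: at (2,1), goal (2,3), distance |2-2|+|1-3| = 2
Tile 2: at (2,2), goal (0,1), distance |2-0|+|2-1| = 3
Tile 15: at (2,3), goal (3,2), distance |2-3|+|3-2| = 2
Tile 14: at (3,1), goal (3,1), distance |3-3|+|1-1| = 0
Tile 7: at (3,2), goal (1,2), distance |3-1|+|2-2| = 2
Tile 5: at (3,3), goal (1,0), distance |3-1|+|3-0| = 5
Sum: 3 + 3 + 1 + 3 + 3 + 2 + 1 + 4 + 1 + 2 + 3 + 2 + 0 + 2 + 5 = 35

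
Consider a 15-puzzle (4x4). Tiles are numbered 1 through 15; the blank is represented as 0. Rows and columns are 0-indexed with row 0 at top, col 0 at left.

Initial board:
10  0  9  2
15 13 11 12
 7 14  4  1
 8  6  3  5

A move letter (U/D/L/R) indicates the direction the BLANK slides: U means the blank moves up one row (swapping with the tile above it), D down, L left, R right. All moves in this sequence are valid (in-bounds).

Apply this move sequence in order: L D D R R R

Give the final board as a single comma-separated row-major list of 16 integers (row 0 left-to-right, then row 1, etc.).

After move 1 (L):
 0 10  9  2
15 13 11 12
 7 14  4  1
 8  6  3  5

After move 2 (D):
15 10  9  2
 0 13 11 12
 7 14  4  1
 8  6  3  5

After move 3 (D):
15 10  9  2
 7 13 11 12
 0 14  4  1
 8  6  3  5

After move 4 (R):
15 10  9  2
 7 13 11 12
14  0  4  1
 8  6  3  5

After move 5 (R):
15 10  9  2
 7 13 11 12
14  4  0  1
 8  6  3  5

After move 6 (R):
15 10  9  2
 7 13 11 12
14  4  1  0
 8  6  3  5

Answer: 15, 10, 9, 2, 7, 13, 11, 12, 14, 4, 1, 0, 8, 6, 3, 5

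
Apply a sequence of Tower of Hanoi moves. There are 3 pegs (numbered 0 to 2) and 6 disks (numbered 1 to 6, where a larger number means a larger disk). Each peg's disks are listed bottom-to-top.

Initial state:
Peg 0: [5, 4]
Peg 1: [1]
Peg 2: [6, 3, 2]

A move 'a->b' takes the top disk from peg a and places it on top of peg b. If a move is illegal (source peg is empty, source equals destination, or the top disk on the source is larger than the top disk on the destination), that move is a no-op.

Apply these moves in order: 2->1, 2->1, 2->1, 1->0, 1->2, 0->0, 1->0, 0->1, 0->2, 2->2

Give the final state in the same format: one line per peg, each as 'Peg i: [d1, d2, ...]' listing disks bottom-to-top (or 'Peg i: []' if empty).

Answer: Peg 0: [5, 4]
Peg 1: [1]
Peg 2: [6, 3, 2]

Derivation:
After move 1 (2->1):
Peg 0: [5, 4]
Peg 1: [1]
Peg 2: [6, 3, 2]

After move 2 (2->1):
Peg 0: [5, 4]
Peg 1: [1]
Peg 2: [6, 3, 2]

After move 3 (2->1):
Peg 0: [5, 4]
Peg 1: [1]
Peg 2: [6, 3, 2]

After move 4 (1->0):
Peg 0: [5, 4, 1]
Peg 1: []
Peg 2: [6, 3, 2]

After move 5 (1->2):
Peg 0: [5, 4, 1]
Peg 1: []
Peg 2: [6, 3, 2]

After move 6 (0->0):
Peg 0: [5, 4, 1]
Peg 1: []
Peg 2: [6, 3, 2]

After move 7 (1->0):
Peg 0: [5, 4, 1]
Peg 1: []
Peg 2: [6, 3, 2]

After move 8 (0->1):
Peg 0: [5, 4]
Peg 1: [1]
Peg 2: [6, 3, 2]

After move 9 (0->2):
Peg 0: [5, 4]
Peg 1: [1]
Peg 2: [6, 3, 2]

After move 10 (2->2):
Peg 0: [5, 4]
Peg 1: [1]
Peg 2: [6, 3, 2]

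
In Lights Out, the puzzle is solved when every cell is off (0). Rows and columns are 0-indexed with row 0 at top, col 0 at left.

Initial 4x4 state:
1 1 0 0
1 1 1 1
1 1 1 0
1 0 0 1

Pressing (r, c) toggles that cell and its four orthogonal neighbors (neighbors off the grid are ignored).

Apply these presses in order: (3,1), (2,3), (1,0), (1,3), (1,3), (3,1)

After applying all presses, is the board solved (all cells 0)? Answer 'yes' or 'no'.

After press 1 at (3,1):
1 1 0 0
1 1 1 1
1 0 1 0
0 1 1 1

After press 2 at (2,3):
1 1 0 0
1 1 1 0
1 0 0 1
0 1 1 0

After press 3 at (1,0):
0 1 0 0
0 0 1 0
0 0 0 1
0 1 1 0

After press 4 at (1,3):
0 1 0 1
0 0 0 1
0 0 0 0
0 1 1 0

After press 5 at (1,3):
0 1 0 0
0 0 1 0
0 0 0 1
0 1 1 0

After press 6 at (3,1):
0 1 0 0
0 0 1 0
0 1 0 1
1 0 0 0

Lights still on: 5

Answer: no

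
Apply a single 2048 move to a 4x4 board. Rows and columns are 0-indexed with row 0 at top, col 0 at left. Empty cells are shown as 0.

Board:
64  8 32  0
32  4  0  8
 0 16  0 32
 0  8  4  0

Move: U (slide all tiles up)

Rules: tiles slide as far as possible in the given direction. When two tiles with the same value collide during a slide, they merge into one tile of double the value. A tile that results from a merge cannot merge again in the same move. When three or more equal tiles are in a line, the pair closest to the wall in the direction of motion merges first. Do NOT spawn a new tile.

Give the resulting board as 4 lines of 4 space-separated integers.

Slide up:
col 0: [64, 32, 0, 0] -> [64, 32, 0, 0]
col 1: [8, 4, 16, 8] -> [8, 4, 16, 8]
col 2: [32, 0, 0, 4] -> [32, 4, 0, 0]
col 3: [0, 8, 32, 0] -> [8, 32, 0, 0]

Answer: 64  8 32  8
32  4  4 32
 0 16  0  0
 0  8  0  0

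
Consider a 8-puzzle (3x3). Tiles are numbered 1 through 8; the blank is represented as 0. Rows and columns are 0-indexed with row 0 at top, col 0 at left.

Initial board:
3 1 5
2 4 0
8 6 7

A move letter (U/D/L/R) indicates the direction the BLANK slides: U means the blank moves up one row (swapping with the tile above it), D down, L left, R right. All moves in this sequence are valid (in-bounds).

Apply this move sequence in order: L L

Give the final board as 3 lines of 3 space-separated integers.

Answer: 3 1 5
0 2 4
8 6 7

Derivation:
After move 1 (L):
3 1 5
2 0 4
8 6 7

After move 2 (L):
3 1 5
0 2 4
8 6 7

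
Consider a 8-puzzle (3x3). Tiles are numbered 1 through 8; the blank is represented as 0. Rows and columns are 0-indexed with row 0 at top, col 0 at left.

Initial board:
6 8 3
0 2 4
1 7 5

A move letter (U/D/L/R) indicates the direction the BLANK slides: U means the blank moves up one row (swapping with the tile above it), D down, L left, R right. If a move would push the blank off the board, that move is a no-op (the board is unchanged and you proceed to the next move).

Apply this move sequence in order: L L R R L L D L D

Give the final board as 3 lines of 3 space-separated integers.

After move 1 (L):
6 8 3
0 2 4
1 7 5

After move 2 (L):
6 8 3
0 2 4
1 7 5

After move 3 (R):
6 8 3
2 0 4
1 7 5

After move 4 (R):
6 8 3
2 4 0
1 7 5

After move 5 (L):
6 8 3
2 0 4
1 7 5

After move 6 (L):
6 8 3
0 2 4
1 7 5

After move 7 (D):
6 8 3
1 2 4
0 7 5

After move 8 (L):
6 8 3
1 2 4
0 7 5

After move 9 (D):
6 8 3
1 2 4
0 7 5

Answer: 6 8 3
1 2 4
0 7 5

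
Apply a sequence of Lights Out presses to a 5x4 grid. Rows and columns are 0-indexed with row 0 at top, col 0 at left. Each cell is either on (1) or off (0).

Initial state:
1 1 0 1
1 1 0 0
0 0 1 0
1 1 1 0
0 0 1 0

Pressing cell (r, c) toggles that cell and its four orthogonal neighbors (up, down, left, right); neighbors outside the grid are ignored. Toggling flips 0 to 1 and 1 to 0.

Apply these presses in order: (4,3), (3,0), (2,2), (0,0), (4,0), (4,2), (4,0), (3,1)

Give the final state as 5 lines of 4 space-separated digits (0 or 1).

After press 1 at (4,3):
1 1 0 1
1 1 0 0
0 0 1 0
1 1 1 1
0 0 0 1

After press 2 at (3,0):
1 1 0 1
1 1 0 0
1 0 1 0
0 0 1 1
1 0 0 1

After press 3 at (2,2):
1 1 0 1
1 1 1 0
1 1 0 1
0 0 0 1
1 0 0 1

After press 4 at (0,0):
0 0 0 1
0 1 1 0
1 1 0 1
0 0 0 1
1 0 0 1

After press 5 at (4,0):
0 0 0 1
0 1 1 0
1 1 0 1
1 0 0 1
0 1 0 1

After press 6 at (4,2):
0 0 0 1
0 1 1 0
1 1 0 1
1 0 1 1
0 0 1 0

After press 7 at (4,0):
0 0 0 1
0 1 1 0
1 1 0 1
0 0 1 1
1 1 1 0

After press 8 at (3,1):
0 0 0 1
0 1 1 0
1 0 0 1
1 1 0 1
1 0 1 0

Answer: 0 0 0 1
0 1 1 0
1 0 0 1
1 1 0 1
1 0 1 0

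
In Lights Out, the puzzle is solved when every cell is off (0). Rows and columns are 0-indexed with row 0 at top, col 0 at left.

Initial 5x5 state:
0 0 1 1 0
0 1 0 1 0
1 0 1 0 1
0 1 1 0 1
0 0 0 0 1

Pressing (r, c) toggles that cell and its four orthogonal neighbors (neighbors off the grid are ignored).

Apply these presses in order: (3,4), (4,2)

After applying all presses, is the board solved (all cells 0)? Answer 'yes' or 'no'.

Answer: no

Derivation:
After press 1 at (3,4):
0 0 1 1 0
0 1 0 1 0
1 0 1 0 0
0 1 1 1 0
0 0 0 0 0

After press 2 at (4,2):
0 0 1 1 0
0 1 0 1 0
1 0 1 0 0
0 1 0 1 0
0 1 1 1 0

Lights still on: 11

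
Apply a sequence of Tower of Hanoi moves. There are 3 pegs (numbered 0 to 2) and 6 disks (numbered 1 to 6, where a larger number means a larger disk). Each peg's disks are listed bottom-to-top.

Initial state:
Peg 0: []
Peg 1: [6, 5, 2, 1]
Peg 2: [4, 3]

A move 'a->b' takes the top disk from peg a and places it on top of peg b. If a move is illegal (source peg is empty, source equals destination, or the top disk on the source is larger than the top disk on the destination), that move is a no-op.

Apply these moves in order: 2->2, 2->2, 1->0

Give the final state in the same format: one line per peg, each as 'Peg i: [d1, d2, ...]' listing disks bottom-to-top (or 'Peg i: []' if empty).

After move 1 (2->2):
Peg 0: []
Peg 1: [6, 5, 2, 1]
Peg 2: [4, 3]

After move 2 (2->2):
Peg 0: []
Peg 1: [6, 5, 2, 1]
Peg 2: [4, 3]

After move 3 (1->0):
Peg 0: [1]
Peg 1: [6, 5, 2]
Peg 2: [4, 3]

Answer: Peg 0: [1]
Peg 1: [6, 5, 2]
Peg 2: [4, 3]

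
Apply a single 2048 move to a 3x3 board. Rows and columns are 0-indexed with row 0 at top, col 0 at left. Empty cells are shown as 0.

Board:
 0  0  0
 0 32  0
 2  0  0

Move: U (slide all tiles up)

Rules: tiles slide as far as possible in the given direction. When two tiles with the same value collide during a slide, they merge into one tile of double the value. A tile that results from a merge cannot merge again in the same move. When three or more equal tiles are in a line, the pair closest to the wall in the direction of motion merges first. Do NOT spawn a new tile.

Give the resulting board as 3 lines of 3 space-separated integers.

Answer:  2 32  0
 0  0  0
 0  0  0

Derivation:
Slide up:
col 0: [0, 0, 2] -> [2, 0, 0]
col 1: [0, 32, 0] -> [32, 0, 0]
col 2: [0, 0, 0] -> [0, 0, 0]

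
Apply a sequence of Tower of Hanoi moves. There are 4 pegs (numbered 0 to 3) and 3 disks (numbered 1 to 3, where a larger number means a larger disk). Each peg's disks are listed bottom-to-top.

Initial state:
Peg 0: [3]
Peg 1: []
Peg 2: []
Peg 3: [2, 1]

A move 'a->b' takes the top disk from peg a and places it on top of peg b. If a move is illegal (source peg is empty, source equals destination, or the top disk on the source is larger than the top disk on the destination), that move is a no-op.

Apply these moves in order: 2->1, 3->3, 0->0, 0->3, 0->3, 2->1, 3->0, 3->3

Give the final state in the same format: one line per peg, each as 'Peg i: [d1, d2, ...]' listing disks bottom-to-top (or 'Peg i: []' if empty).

After move 1 (2->1):
Peg 0: [3]
Peg 1: []
Peg 2: []
Peg 3: [2, 1]

After move 2 (3->3):
Peg 0: [3]
Peg 1: []
Peg 2: []
Peg 3: [2, 1]

After move 3 (0->0):
Peg 0: [3]
Peg 1: []
Peg 2: []
Peg 3: [2, 1]

After move 4 (0->3):
Peg 0: [3]
Peg 1: []
Peg 2: []
Peg 3: [2, 1]

After move 5 (0->3):
Peg 0: [3]
Peg 1: []
Peg 2: []
Peg 3: [2, 1]

After move 6 (2->1):
Peg 0: [3]
Peg 1: []
Peg 2: []
Peg 3: [2, 1]

After move 7 (3->0):
Peg 0: [3, 1]
Peg 1: []
Peg 2: []
Peg 3: [2]

After move 8 (3->3):
Peg 0: [3, 1]
Peg 1: []
Peg 2: []
Peg 3: [2]

Answer: Peg 0: [3, 1]
Peg 1: []
Peg 2: []
Peg 3: [2]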